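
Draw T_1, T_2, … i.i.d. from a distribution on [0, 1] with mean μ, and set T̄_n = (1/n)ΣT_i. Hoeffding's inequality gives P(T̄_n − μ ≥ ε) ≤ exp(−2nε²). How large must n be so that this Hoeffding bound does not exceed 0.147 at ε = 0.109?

Require exp(−2nε²) ≤ 0.147, i.e. 2nε² ≥ ln(1/0.147) = 1.917323.
So n ≥ 1.917323 / (2·0.109²) = 80.689.
The smallest integer n is 81.

81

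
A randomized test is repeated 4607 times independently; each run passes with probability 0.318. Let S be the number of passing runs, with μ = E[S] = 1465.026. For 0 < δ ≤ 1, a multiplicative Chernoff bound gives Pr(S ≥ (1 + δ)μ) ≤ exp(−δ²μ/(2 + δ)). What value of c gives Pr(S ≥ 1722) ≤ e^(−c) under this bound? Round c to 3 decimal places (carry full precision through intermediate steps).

20.720

Write 1722 = (1 + δ)μ, so δ = 1722/1465.026 − 1 = 0.1754058…
Then the exponent is δ²μ/(2 + δ) = (1722 − μ)² / (μ·(2 + δ)) = 20.720144.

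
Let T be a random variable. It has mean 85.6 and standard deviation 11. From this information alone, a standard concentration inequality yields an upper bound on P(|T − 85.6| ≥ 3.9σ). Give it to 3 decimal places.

Mean and variance are known, so Chebyshev's inequality applies.
Chebyshev: P(|T − μ| ≥ t) ≤ Var(T)/t².
Var(T) = σ² = 11² = 121.
t = 3.9·11 = 42.9.
Bound = 121 / 1840.41 = 0.0657.

0.066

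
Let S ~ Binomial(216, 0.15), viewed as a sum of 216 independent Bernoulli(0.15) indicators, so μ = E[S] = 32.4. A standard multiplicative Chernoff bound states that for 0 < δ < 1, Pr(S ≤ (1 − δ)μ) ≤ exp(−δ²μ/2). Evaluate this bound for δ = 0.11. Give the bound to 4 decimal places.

0.8220

Exponent = δ²μ/2 = 0.11²·32.4/2 = 0.1960.
Bound = exp(−0.1960) = 0.82200.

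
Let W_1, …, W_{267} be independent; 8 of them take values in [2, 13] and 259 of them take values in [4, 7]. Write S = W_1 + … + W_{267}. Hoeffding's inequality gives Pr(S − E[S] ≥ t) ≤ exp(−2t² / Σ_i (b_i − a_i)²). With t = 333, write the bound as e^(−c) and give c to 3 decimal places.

Σ(b_i − a_i)² = 8·11² + 259·3² = 3299.
c = 2t² / 3299 = 2·333² / 3299 = 67.2258.

67.226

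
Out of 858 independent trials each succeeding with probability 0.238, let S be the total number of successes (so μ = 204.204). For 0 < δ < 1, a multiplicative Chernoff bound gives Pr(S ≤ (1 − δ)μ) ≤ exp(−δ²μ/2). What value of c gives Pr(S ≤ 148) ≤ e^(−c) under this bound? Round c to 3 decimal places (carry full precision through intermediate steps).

7.735

Write 148 = (1 − δ)μ, so δ = 1 − 148/204.204 = 0.2752346…
Then the exponent is δ²μ/2 = (μ − 148)²/(2μ) = 7.734642.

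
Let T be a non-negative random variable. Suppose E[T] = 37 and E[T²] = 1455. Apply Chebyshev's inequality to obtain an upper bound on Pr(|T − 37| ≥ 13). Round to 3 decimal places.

Var(T) = E[T²] − (E[T])² = 1455 − 1369 = 86.
Chebyshev's inequality: Pr(|T − μ| ≥ t) ≤ Var(T)/t² = 86/169 = 0.5089.

0.509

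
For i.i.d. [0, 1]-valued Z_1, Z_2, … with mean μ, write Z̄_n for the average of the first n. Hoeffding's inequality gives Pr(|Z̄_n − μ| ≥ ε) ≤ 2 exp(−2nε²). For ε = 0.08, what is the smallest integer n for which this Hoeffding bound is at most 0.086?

246

Require 2·exp(−2nε²) ≤ 0.086, i.e. 2nε² ≥ ln(2/0.086) = 3.146555.
So n ≥ 3.146555 / (2·0.08²) = 245.825.
The smallest integer n is 246.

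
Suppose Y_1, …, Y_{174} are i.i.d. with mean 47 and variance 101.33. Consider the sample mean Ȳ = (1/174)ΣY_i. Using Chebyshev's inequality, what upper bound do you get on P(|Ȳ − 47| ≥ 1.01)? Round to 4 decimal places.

Var(Ȳ) = Var(Y_i)/n = 101.33/174 = 0.58236.
Chebyshev: P(|Ȳ − 47| ≥ 1.01) ≤ Var(Ȳ)/(1.01)² = 101.33/(174·1.01²) = 0.5709.

0.5709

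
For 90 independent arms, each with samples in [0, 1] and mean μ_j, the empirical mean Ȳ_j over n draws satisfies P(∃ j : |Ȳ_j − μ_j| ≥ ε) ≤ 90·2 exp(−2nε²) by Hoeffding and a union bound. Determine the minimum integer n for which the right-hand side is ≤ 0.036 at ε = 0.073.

Need 2·90·exp(−2nε²) ≤ 0.036, i.e. exp(−2nε²) ≤ 0.036/180.
So 2nε² ≥ ln(180/0.036) = 8.517193.
Hence n ≥ 8.517193/(2·0.073²) = 799.136.
The smallest integer n is 800.

800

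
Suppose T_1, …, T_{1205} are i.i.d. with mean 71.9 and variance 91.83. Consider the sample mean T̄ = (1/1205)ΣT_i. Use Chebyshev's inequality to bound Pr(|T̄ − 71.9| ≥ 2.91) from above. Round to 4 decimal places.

0.0090

Var(T̄) = Var(T_i)/n = 91.83/1205 = 0.076207.
Chebyshev: Pr(|T̄ − 71.9| ≥ 2.91) ≤ Var(T̄)/(2.91)² = 91.83/(1205·2.91²) = 0.0090.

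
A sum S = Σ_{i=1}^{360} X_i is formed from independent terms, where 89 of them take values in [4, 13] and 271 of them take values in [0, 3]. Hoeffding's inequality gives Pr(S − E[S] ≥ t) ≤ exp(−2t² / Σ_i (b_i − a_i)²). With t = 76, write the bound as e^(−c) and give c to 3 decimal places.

1.197

Σ(b_i − a_i)² = 89·9² + 271·3² = 9648.
c = 2t² / 9648 = 2·76² / 9648 = 1.1973.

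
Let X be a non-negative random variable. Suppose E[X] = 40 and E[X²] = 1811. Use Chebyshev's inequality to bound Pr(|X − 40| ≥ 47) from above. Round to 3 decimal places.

0.096

Var(X) = E[X²] − (E[X])² = 1811 − 1600 = 211.
Chebyshev's inequality: Pr(|X − μ| ≥ t) ≤ Var(X)/t² = 211/2209 = 0.0955.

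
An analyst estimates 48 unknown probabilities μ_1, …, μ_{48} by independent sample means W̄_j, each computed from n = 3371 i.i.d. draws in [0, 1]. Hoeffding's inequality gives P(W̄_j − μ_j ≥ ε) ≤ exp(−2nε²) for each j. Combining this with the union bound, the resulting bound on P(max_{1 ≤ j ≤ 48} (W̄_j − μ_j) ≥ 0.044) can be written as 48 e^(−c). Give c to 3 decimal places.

Union bound over the 48 events: P(max_{1 ≤ j ≤ 48} (W̄_j − μ_j) ≥ 0.044) ≤ 48·exp(−2nε²) = 48 exp(−2·3371·0.044²).
So c = 2·3371·0.044² = 13.0525.

13.053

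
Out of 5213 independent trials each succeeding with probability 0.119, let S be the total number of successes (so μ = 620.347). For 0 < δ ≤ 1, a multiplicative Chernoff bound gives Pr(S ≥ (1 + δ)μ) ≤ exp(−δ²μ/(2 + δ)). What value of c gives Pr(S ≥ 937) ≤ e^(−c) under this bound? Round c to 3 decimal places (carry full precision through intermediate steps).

Write 937 = (1 + δ)μ, so δ = 937/620.347 − 1 = 0.510445…
Then the exponent is δ²μ/(2 + δ) = (937 − μ)² / (μ·(2 + δ)) = 64.384574.

64.385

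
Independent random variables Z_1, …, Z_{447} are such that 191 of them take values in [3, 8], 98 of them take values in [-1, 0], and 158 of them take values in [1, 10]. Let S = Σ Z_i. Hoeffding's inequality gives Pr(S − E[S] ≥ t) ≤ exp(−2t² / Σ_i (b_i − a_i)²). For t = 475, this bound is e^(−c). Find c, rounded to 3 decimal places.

25.536

Σ(b_i − a_i)² = 191·5² + 98·1² + 158·9² = 17671.
c = 2t² / 17671 = 2·475² / 17671 = 25.5362.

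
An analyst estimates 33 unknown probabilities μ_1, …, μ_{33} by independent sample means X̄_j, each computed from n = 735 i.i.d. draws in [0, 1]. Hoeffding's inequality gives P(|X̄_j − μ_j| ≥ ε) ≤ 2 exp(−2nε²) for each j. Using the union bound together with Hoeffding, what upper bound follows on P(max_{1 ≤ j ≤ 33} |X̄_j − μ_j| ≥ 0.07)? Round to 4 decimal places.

Per-experiment Hoeffding bound: 2·exp(−2·735·0.07²) = 2·exp(−7.20300) = 0.0014887.
Union bound over 33 events: 33·0.0014887 = 0.04913.

0.0491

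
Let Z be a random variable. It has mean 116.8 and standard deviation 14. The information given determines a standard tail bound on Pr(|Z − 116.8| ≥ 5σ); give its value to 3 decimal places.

0.040

Mean and variance are known, so Chebyshev's inequality applies.
Chebyshev: Pr(|Z − μ| ≥ t) ≤ Var(Z)/t².
Var(Z) = σ² = 14² = 196.
t = 5·14 = 70.
Bound = 196 / 4900 = 0.0400.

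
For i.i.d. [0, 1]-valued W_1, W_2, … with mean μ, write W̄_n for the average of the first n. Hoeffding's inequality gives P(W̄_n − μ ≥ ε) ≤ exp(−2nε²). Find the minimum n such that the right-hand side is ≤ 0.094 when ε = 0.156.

Require exp(−2nε²) ≤ 0.094, i.e. 2nε² ≥ ln(1/0.094) = 2.364460.
So n ≥ 2.364460 / (2·0.156²) = 48.579.
The smallest integer n is 49.

49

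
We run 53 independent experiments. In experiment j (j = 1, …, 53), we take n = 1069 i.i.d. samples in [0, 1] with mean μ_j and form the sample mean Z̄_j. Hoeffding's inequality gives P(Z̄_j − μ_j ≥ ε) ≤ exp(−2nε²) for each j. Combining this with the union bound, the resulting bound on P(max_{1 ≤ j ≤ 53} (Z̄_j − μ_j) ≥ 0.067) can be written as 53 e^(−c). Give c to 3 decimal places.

9.597

Union bound over the 53 events: P(max_{1 ≤ j ≤ 53} (Z̄_j − μ_j) ≥ 0.067) ≤ 53·exp(−2nε²) = 53 exp(−2·1069·0.067²).
So c = 2·1069·0.067² = 9.5975.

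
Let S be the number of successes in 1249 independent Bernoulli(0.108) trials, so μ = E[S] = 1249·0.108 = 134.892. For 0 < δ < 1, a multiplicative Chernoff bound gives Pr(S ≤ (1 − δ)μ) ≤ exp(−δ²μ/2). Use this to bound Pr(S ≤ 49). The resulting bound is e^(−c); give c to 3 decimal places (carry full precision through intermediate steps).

Write 49 = (1 − δ)μ, so δ = 1 − 49/134.892 = 0.6367464…
Then the exponent is δ²μ/2 = (μ − 49)²/(2μ) = 27.345712.

27.346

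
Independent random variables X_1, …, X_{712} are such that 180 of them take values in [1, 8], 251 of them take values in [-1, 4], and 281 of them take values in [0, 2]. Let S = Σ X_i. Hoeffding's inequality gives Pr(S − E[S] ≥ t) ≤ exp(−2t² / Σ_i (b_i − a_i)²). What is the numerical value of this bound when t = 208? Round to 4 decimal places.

Σ(b_i − a_i)² = 180·7² + 251·5² + 281·2² = 16219.
Exponent = 2·208² / 16219 = 5.33498.
Bound = exp(−5.33498) = 0.00482.

0.0048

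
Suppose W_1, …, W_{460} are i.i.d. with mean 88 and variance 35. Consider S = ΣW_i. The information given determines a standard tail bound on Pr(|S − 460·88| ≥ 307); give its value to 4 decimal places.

With mean and variance of each term known, Chebyshev's inequality bounds the deviation of the sum (or sample mean).
Var(S) = n·Var(W_i) = 460·35 = 16100.
Chebyshev: Pr(|S − 460·88| ≥ 307) ≤ Var(S)/307² = 16100/94249 = 0.1708.

0.1708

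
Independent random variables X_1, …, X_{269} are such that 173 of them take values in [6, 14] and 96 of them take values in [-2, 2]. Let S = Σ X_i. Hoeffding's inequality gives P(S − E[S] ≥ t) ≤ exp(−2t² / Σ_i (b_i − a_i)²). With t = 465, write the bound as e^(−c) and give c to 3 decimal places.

Σ(b_i − a_i)² = 173·8² + 96·4² = 12608.
c = 2t² / 12608 = 2·465² / 12608 = 34.2997.

34.300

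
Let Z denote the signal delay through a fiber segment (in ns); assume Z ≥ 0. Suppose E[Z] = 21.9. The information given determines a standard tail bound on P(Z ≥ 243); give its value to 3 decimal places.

Only the mean of a non-negative variable is known, so Markov's inequality is the applicable tail bound.
Markov's inequality: for a non-negative random variable, P(Z ≥ a) ≤ E[Z]/a.
Here E[Z] = 21.9 and a = 243, so the bound is 21.9/243 = 0.0901.

0.090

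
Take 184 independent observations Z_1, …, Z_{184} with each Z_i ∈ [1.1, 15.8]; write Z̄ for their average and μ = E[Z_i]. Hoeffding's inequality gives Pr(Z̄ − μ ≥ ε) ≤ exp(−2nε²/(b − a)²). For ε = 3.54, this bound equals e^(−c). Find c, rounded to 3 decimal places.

21.341

c = 2nε²/(b − a)² = 2·184·3.54² / 14.7² = 21.3412.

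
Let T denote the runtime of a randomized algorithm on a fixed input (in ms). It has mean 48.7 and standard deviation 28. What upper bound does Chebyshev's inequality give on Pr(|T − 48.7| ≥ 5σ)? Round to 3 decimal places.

0.040

Chebyshev: Pr(|T − μ| ≥ t) ≤ Var(T)/t².
Var(T) = σ² = 28² = 784.
t = 5·28 = 140.
Bound = 784 / 19600 = 0.0400.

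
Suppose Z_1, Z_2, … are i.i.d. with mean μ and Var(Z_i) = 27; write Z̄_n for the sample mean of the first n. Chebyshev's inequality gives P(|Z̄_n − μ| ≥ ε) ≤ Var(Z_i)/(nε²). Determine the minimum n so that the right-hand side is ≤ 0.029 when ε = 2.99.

Require 27/(n·2.99²) ≤ 0.029, i.e. n ≥ 27/(0.029·2.99²) = 104.141.
The smallest integer n is 105.

105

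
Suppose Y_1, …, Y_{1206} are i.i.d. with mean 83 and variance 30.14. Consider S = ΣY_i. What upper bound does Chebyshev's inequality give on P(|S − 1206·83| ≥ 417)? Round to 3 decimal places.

Var(S) = n·Var(Y_i) = 1206·30.14 = 36348.84.
Chebyshev: P(|S − 1206·83| ≥ 417) ≤ Var(S)/417² = 36348.84/173889 = 0.2090.

0.209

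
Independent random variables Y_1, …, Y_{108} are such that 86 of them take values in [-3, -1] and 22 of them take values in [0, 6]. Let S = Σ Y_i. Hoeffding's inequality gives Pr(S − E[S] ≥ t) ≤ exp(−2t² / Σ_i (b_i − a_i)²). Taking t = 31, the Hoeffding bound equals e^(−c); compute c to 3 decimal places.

1.692

Σ(b_i − a_i)² = 86·2² + 22·6² = 1136.
c = 2t² / 1136 = 2·31² / 1136 = 1.6919.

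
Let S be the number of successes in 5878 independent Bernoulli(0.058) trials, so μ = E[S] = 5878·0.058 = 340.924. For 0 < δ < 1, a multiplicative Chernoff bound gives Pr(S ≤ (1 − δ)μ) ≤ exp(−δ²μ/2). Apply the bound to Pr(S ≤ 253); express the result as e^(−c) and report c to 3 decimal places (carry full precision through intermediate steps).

11.338

Write 253 = (1 − δ)μ, so δ = 1 − 253/340.924 = 0.2578991…
Then the exponent is δ²μ/2 = (μ − 253)²/(2μ) = 11.337761.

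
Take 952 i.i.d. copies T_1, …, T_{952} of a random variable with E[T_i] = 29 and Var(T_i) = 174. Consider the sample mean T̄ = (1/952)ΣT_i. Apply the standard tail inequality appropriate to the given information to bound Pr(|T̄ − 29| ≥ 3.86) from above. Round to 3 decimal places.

0.012

With mean and variance of each term known, Chebyshev's inequality bounds the deviation of the sum (or sample mean).
Var(T̄) = Var(T_i)/n = 174/952 = 0.18277.
Chebyshev: Pr(|T̄ − 29| ≥ 3.86) ≤ Var(T̄)/(3.86)² = 174/(952·3.86²) = 0.0123.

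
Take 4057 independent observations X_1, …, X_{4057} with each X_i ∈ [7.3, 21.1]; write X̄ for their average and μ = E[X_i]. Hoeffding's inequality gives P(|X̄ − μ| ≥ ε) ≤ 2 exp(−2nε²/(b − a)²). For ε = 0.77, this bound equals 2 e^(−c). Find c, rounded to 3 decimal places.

25.261

c = 2nε²/(b − a)² = 2·4057·0.77² / 13.8² = 25.2615.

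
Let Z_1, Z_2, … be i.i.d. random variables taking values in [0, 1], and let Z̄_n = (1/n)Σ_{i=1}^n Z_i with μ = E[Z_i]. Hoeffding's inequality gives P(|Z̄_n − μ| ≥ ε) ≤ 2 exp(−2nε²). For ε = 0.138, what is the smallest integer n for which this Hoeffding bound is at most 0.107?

77

Require 2·exp(−2nε²) ≤ 0.107, i.e. 2nε² ≥ ln(2/0.107) = 2.928074.
So n ≥ 2.928074 / (2·0.138²) = 76.877.
The smallest integer n is 77.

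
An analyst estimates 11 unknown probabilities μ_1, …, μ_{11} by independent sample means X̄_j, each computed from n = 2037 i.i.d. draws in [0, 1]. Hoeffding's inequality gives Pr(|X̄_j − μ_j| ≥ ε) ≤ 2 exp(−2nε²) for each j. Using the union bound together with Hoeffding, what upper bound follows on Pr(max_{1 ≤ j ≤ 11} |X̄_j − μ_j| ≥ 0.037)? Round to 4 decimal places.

Per-experiment Hoeffding bound: 2·exp(−2·2037·0.037²) = 2·exp(−5.57731) = 0.0075655.
Union bound over 11 events: 11·0.0075655 = 0.08322.

0.0832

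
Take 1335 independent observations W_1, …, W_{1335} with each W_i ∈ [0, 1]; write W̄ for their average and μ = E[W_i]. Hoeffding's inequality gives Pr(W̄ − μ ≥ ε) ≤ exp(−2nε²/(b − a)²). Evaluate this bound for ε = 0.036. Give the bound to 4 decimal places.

Exponent: 2nε²/(b − a)² = 2·1335·0.036² / 1² = 3.46032.
Bound = exp(−3.46032) = 0.03142.

0.0314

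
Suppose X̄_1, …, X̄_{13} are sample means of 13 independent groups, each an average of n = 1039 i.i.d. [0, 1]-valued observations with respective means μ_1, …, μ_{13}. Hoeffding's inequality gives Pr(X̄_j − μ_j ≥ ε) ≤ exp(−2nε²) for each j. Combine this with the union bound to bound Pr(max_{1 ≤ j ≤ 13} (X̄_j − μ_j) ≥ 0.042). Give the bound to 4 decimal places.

0.3327

Per-experiment Hoeffding bound: exp(−2·1039·0.042²) = exp(−3.66559) = 0.025589.
Union bound over 13 events: 13·0.025589 = 0.33266.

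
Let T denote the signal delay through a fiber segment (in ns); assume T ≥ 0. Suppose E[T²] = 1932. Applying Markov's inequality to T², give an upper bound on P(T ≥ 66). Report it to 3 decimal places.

Since T ≥ 0, the event {T ≥ 66} is the same as {T² ≥ 4356}.
Markov's inequality applied to T² gives P(T² ≥ 4356) ≤ E[T²]/4356 = 1932/4356 = 0.4435.

0.444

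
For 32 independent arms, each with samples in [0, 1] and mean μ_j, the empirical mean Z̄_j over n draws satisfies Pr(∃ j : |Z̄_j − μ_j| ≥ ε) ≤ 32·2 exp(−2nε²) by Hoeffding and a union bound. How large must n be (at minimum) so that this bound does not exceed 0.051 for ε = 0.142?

Need 2·32·exp(−2nε²) ≤ 0.051, i.e. exp(−2nε²) ≤ 0.051/64.
So 2nε² ≥ ln(64/0.051) = 7.134813.
Hence n ≥ 7.134813/(2·0.142²) = 176.920.
The smallest integer n is 177.

177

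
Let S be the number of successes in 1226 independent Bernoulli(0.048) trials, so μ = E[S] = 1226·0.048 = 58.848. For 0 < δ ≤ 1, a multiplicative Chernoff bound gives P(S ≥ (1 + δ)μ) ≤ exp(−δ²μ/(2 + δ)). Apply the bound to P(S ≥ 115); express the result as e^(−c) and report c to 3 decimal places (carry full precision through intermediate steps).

Write 115 = (1 + δ)μ, so δ = 115/58.848 − 1 = 0.9541871…
Then the exponent is δ²μ/(2 + δ) = (115 − μ)² / (μ·(2 + δ)) = 18.136804.

18.137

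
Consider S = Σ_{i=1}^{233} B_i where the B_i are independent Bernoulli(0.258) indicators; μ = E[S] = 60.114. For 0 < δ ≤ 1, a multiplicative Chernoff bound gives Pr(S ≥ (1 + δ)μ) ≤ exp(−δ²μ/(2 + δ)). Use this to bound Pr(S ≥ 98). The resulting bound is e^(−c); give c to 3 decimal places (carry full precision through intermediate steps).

9.078

Write 98 = (1 + δ)μ, so δ = 98/60.114 − 1 = 0.6302359…
Then the exponent is δ²μ/(2 + δ) = (98 − μ)² / (μ·(2 + δ)) = 9.077937.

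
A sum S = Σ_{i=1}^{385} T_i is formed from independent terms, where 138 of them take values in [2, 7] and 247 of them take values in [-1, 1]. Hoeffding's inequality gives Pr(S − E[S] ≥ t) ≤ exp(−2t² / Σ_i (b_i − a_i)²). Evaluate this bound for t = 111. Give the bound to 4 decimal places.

Σ(b_i − a_i)² = 138·5² + 247·2² = 4438.
Exponent = 2·111² / 4438 = 5.55250.
Bound = exp(−5.55250) = 0.00388.

0.0039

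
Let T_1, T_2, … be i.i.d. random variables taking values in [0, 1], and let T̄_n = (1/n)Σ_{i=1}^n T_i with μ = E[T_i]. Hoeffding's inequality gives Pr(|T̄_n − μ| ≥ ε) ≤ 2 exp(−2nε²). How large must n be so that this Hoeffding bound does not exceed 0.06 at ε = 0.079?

Require 2·exp(−2nε²) ≤ 0.06, i.e. 2nε² ≥ ln(2/0.06) = 3.506558.
So n ≥ 3.506558 / (2·0.079²) = 280.929.
The smallest integer n is 281.

281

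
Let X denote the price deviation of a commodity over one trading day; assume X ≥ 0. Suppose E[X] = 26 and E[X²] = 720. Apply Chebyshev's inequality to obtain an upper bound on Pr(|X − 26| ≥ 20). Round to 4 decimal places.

Var(X) = E[X²] − (E[X])² = 720 − 676 = 44.
Chebyshev's inequality: Pr(|X − μ| ≥ t) ≤ Var(X)/t² = 44/400 = 0.1100.

0.1100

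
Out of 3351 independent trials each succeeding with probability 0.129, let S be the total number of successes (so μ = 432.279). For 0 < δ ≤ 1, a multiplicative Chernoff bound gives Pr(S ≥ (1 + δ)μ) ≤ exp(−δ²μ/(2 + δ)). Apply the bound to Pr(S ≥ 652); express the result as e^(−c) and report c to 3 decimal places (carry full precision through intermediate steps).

44.525

Write 652 = (1 + δ)μ, so δ = 652/432.279 − 1 = 0.5082852…
Then the exponent is δ²μ/(2 + δ) = (652 − μ)² / (μ·(2 + δ)) = 44.524811.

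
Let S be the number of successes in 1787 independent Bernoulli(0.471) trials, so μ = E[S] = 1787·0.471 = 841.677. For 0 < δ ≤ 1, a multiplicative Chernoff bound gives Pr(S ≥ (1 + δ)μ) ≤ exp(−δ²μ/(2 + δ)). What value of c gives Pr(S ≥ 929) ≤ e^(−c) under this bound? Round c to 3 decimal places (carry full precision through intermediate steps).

4.306

Write 929 = (1 + δ)μ, so δ = 929/841.677 − 1 = 0.1037488…
Then the exponent is δ²μ/(2 + δ) = (929 − μ)² / (μ·(2 + δ)) = 4.306436.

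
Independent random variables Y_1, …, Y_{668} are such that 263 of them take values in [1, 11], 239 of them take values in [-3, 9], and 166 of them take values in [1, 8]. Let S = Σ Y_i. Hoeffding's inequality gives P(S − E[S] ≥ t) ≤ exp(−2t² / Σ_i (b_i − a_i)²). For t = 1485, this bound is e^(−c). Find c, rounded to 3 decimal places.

Σ(b_i − a_i)² = 263·10² + 239·12² + 166·7² = 68850.
c = 2t² / 68850 = 2·1485² / 68850 = 64.0588.

64.059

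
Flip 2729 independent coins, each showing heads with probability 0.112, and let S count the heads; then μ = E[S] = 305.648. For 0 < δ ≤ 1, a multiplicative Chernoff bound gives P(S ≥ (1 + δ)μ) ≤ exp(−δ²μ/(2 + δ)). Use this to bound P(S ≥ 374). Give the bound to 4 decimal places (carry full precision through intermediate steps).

Write 374 = (1 + δ)μ, so δ = 374/305.648 − 1 = 0.2236298…
Then the exponent is δ²μ/(2 + δ) = (374 − μ)² / (μ·(2 + δ)) = 6.874141.
Bound = exp(−6.874141) = 0.00103.

0.0010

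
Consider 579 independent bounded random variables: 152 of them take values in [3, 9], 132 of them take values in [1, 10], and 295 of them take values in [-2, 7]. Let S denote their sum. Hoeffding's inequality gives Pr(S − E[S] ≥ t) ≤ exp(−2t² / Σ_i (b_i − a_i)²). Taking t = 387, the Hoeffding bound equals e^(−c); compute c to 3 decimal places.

7.477

Σ(b_i − a_i)² = 152·6² + 132·9² + 295·9² = 40059.
c = 2t² / 40059 = 2·387² / 40059 = 7.4774.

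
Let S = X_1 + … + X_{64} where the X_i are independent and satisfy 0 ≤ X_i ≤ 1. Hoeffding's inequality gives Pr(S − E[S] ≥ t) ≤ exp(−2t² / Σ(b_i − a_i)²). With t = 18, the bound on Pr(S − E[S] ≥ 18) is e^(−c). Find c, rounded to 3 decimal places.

Σ(b_i − a_i)² = 64·(1)² = 64.
c = 2t²/64 = 2·18²/64 = 10.1250.

10.125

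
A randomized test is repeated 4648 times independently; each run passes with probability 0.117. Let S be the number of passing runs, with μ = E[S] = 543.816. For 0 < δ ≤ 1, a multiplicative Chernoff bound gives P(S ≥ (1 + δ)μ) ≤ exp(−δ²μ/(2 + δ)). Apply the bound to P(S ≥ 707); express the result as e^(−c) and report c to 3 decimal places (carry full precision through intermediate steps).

21.289

Write 707 = (1 + δ)μ, so δ = 707/543.816 − 1 = 0.3000721…
Then the exponent is δ²μ/(2 + δ) = (707 − μ)² / (μ·(2 + δ)) = 21.289317.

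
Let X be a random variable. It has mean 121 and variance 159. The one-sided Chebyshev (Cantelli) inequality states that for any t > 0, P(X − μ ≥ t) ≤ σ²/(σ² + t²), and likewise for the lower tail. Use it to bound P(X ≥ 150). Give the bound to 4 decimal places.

Here σ² = 159 and t = 29, so σ² + t² = 1000.
Cantelli's bound: 159/1000 = 0.1590.

0.1590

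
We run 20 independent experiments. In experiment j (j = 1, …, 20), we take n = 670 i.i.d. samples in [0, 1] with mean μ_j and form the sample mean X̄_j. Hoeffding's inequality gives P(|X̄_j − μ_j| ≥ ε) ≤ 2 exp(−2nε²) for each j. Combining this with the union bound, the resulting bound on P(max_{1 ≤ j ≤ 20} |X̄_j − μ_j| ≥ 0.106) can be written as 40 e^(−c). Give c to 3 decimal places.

Union bound over the 20 events: P(max_{1 ≤ j ≤ 20} |X̄_j − μ_j| ≥ 0.106) ≤ 20·2·exp(−2nε²) = 40 exp(−2·670·0.106²).
So c = 2·670·0.106² = 15.0562.

15.056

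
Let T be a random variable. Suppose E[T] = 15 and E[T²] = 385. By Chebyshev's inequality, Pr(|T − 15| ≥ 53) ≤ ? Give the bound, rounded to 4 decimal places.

Var(T) = E[T²] − (E[T])² = 385 − 225 = 160.
Chebyshev's inequality: Pr(|T − μ| ≥ t) ≤ Var(T)/t² = 160/2809 = 0.0570.

0.0570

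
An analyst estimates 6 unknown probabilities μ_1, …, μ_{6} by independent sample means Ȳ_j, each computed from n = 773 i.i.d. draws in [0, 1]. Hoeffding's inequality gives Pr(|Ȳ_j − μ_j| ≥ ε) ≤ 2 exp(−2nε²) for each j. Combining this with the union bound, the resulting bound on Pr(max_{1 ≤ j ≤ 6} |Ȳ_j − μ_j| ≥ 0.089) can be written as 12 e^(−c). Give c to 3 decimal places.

Union bound over the 6 events: Pr(max_{1 ≤ j ≤ 6} |Ȳ_j − μ_j| ≥ 0.089) ≤ 6·2·exp(−2nε²) = 12 exp(−2·773·0.089²).
So c = 2·773·0.089² = 12.2459.

12.246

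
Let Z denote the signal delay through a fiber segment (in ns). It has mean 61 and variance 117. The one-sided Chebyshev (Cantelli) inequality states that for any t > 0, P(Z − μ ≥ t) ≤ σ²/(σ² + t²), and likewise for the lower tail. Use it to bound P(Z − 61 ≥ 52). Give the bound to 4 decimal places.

0.0415

Here σ² = 117 and t = 52, so σ² + t² = 2821.
Cantelli's bound: 117/2821 = 0.0415.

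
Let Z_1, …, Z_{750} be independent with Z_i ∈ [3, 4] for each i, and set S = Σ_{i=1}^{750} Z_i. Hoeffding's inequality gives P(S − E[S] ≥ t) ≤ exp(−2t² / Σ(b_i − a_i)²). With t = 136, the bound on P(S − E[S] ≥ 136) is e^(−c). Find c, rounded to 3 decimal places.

Σ(b_i − a_i)² = 750·(1)² = 750.
c = 2t²/750 = 2·136²/750 = 49.3227.

49.323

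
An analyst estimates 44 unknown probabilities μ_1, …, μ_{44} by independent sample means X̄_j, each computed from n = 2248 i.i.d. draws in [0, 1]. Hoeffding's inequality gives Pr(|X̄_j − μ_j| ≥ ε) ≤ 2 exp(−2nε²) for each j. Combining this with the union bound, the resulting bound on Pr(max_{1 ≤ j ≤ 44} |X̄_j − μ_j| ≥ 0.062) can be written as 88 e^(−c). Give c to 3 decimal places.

17.283

Union bound over the 44 events: Pr(max_{1 ≤ j ≤ 44} |X̄_j − μ_j| ≥ 0.062) ≤ 44·2·exp(−2nε²) = 88 exp(−2·2248·0.062²).
So c = 2·2248·0.062² = 17.2826.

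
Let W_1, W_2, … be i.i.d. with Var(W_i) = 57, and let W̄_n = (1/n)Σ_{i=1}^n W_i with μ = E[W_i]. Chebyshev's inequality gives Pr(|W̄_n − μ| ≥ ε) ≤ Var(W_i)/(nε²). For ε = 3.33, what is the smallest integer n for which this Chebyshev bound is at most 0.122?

Require 57/(n·3.33²) ≤ 0.122, i.e. n ≥ 57/(0.122·3.33²) = 42.133.
The smallest integer n is 43.

43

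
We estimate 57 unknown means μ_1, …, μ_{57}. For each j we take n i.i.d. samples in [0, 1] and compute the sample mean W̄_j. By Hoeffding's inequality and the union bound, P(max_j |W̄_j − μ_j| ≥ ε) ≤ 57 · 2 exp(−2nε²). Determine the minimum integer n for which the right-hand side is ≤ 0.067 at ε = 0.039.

Need 2·57·exp(−2nε²) ≤ 0.067, i.e. exp(−2nε²) ≤ 0.067/114.
So 2nε² ≥ ln(114/0.067) = 7.439261.
Hence n ≥ 7.439261/(2·0.039²) = 2445.516.
The smallest integer n is 2446.

2446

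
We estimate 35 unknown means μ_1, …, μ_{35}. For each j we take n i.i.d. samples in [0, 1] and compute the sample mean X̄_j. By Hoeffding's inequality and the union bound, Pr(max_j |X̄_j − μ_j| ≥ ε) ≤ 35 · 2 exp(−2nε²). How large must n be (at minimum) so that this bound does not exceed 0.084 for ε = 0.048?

1460

Need 2·35·exp(−2nε²) ≤ 0.084, i.e. exp(−2nε²) ≤ 0.084/70.
So 2nε² ≥ ln(70/0.084) = 6.725434.
Hence n ≥ 6.725434/(2·0.048²) = 1459.513.
The smallest integer n is 1460.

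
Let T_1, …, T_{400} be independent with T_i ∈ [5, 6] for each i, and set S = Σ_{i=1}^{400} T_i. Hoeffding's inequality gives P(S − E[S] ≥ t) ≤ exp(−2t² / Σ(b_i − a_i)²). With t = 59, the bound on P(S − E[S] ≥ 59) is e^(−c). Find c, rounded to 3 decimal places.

17.405

Σ(b_i − a_i)² = 400·(1)² = 400.
c = 2t²/400 = 2·59²/400 = 17.4050.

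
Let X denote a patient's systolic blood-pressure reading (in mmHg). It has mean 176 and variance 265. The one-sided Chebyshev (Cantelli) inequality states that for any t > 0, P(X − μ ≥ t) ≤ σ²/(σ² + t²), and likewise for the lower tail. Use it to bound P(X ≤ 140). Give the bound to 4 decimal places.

Here σ² = 265 and t = 36, so σ² + t² = 1561.
Cantelli's bound: 265/1561 = 0.1698.

0.1698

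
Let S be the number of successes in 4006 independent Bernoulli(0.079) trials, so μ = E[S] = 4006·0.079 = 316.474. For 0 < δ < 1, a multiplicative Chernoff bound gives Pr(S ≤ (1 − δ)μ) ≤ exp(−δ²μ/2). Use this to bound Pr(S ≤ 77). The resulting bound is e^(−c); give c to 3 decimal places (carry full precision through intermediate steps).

90.604

Write 77 = (1 − δ)μ, so δ = 1 − 77/316.474 = 0.7566941…
Then the exponent is δ²μ/2 = (μ − 77)²/(2μ) = 90.604278.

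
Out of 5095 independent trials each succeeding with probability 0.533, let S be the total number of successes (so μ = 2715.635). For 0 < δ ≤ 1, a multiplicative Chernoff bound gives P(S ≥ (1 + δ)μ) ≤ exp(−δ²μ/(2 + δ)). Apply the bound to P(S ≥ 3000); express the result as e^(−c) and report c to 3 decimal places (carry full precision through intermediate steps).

14.148

Write 3000 = (1 + δ)μ, so δ = 3000/2715.635 − 1 = 0.104714…
Then the exponent is δ²μ/(2 + δ) = (3000 − μ)² / (μ·(2 + δ)) = 14.147764.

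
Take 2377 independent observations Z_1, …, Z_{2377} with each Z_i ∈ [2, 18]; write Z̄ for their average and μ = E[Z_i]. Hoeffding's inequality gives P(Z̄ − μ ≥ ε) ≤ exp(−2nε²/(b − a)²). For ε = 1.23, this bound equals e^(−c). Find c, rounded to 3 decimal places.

c = 2nε²/(b − a)² = 2·2377·1.23² / 16² = 28.0950.

28.095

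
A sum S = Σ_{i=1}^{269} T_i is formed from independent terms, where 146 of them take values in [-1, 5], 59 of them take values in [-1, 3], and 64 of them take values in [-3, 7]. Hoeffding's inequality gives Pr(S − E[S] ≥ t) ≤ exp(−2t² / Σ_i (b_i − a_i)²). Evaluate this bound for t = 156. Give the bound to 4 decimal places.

0.0210

Σ(b_i − a_i)² = 146·6² + 59·4² + 64·10² = 12600.
Exponent = 2·156² / 12600 = 3.86286.
Bound = exp(−3.86286) = 0.02101.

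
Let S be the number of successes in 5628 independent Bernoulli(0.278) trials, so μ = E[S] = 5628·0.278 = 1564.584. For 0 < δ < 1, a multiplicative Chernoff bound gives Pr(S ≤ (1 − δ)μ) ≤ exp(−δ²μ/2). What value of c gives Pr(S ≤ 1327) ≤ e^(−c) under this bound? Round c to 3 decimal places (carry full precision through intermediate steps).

Write 1327 = (1 − δ)μ, so δ = 1 − 1327/1564.584 = 0.1518512…
Then the exponent is δ²μ/2 = (μ − 1327)²/(2μ) = 18.038711.

18.039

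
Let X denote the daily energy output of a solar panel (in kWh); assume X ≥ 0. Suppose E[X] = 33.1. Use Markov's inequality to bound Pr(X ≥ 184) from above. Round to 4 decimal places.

Markov's inequality: for a non-negative random variable, Pr(X ≥ a) ≤ E[X]/a.
Here E[X] = 33.1 and a = 184, so the bound is 33.1/184 = 0.1799.

0.1799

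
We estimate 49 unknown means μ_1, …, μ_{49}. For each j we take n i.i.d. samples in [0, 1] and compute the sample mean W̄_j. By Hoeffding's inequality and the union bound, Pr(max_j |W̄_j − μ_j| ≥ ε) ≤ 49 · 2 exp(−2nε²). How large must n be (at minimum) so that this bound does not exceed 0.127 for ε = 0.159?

Need 2·49·exp(−2nε²) ≤ 0.127, i.e. exp(−2nε²) ≤ 0.127/98.
So 2nε² ≥ ln(98/0.127) = 6.648536.
Hence n ≥ 6.648536/(2·0.159²) = 131.493.
The smallest integer n is 132.

132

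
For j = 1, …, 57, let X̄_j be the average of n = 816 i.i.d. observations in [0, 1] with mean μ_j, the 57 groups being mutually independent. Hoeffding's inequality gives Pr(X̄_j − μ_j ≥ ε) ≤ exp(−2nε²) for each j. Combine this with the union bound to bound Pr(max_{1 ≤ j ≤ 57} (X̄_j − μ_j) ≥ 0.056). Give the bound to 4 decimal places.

Per-experiment Hoeffding bound: exp(−2·816·0.056²) = exp(−5.11795) = 0.0059883.
Union bound over 57 events: 57·0.0059883 = 0.34133.

0.3413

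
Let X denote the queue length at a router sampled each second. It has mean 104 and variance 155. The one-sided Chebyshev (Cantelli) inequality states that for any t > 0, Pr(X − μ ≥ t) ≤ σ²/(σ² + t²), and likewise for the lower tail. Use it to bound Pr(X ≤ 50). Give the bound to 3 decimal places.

0.050

Here σ² = 155 and t = 54, so σ² + t² = 3071.
Cantelli's bound: 155/3071 = 0.0505.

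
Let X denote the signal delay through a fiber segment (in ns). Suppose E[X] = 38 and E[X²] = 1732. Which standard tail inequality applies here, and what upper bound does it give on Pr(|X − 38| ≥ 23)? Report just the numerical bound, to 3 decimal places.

The first two moments determine the variance, so Chebyshev's inequality is the sharpest standard bound available.
Var(X) = E[X²] − (E[X])² = 1732 − 1444 = 288.
Chebyshev's inequality: Pr(|X − μ| ≥ t) ≤ Var(X)/t² = 288/529 = 0.5444.

0.544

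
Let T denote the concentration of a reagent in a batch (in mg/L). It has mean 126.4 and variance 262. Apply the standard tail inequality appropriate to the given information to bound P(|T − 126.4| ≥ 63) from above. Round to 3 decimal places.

Mean and variance are known, so Chebyshev's inequality applies.
Chebyshev: P(|T − μ| ≥ t) ≤ Var(T)/t².
Bound = 262 / 3969 = 0.0660.

0.066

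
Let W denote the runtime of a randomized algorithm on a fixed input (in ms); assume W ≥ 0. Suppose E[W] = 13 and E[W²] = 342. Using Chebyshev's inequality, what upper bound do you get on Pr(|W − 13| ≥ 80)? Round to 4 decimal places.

0.0270

Var(W) = E[W²] − (E[W])² = 342 − 169 = 173.
Chebyshev's inequality: Pr(|W − μ| ≥ t) ≤ Var(W)/t² = 173/6400 = 0.0270.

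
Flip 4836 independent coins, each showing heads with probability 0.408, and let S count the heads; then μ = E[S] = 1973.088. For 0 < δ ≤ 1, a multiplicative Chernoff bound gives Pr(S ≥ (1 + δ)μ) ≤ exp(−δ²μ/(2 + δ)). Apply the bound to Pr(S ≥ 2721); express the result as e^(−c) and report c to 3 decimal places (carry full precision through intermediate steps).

119.165

Write 2721 = (1 + δ)μ, so δ = 2721/1973.088 − 1 = 0.3790566…
Then the exponent is δ²μ/(2 + δ) = (2721 − μ)² / (μ·(2 + δ)) = 119.165290.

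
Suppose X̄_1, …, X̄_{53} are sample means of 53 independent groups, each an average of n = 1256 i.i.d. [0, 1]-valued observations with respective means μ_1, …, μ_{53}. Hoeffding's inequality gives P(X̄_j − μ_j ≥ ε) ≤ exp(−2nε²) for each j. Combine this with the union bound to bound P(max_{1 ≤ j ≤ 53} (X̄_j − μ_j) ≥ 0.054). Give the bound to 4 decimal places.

Per-experiment Hoeffding bound: exp(−2·1256·0.054²) = exp(−7.32499) = 0.00065886.
Union bound over 53 events: 53·0.00065886 = 0.03492.

0.0349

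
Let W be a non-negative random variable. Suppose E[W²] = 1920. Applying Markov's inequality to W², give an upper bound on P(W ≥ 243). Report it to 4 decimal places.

0.0325

Since W ≥ 0, the event {W ≥ 243} is the same as {W² ≥ 59049}.
Markov's inequality applied to W² gives P(W² ≥ 59049) ≤ E[W²]/59049 = 1920/59049 = 0.0325.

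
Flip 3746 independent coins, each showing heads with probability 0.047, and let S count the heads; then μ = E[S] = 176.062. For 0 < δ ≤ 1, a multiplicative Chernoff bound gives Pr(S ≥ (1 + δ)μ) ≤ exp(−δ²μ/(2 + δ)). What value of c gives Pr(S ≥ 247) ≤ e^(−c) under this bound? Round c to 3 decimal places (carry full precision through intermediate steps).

Write 247 = (1 + δ)μ, so δ = 247/176.062 − 1 = 0.4029149…
Then the exponent is δ²μ/(2 + δ) = (247 − μ)² / (μ·(2 + δ)) = 11.894710.

11.895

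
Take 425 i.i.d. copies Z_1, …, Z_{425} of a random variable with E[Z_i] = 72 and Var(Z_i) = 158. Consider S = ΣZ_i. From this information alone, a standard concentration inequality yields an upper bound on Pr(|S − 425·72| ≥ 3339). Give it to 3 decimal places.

With mean and variance of each term known, Chebyshev's inequality bounds the deviation of the sum (or sample mean).
Var(S) = n·Var(Z_i) = 425·158 = 67150.
Chebyshev: Pr(|S − 425·72| ≥ 3339) ≤ Var(S)/3339² = 67150/11148921 = 0.0060.

0.006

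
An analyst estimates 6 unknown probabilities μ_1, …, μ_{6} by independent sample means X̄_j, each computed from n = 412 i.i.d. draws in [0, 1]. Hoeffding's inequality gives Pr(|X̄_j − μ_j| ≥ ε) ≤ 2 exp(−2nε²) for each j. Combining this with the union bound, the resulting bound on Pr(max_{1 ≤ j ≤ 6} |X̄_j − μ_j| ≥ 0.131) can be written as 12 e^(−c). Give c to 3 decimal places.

Union bound over the 6 events: Pr(max_{1 ≤ j ≤ 6} |X̄_j − μ_j| ≥ 0.131) ≤ 6·2·exp(−2nε²) = 12 exp(−2·412·0.131²).
So c = 2·412·0.131² = 14.1407.

14.141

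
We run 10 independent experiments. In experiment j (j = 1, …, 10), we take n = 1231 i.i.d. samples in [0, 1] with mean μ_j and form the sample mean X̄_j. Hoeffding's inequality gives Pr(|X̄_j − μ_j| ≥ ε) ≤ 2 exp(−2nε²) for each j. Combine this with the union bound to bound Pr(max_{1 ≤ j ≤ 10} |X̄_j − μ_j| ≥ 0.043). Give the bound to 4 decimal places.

0.2109

Per-experiment Hoeffding bound: 2·exp(−2·1231·0.043²) = 2·exp(−4.55224) = 0.021087.
Union bound over 10 events: 10·0.021087 = 0.21087.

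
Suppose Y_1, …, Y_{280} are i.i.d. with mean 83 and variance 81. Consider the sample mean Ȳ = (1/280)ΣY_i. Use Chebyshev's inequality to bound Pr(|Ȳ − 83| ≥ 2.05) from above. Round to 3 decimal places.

Var(Ȳ) = Var(Y_i)/n = 81/280 = 0.28929.
Chebyshev: Pr(|Ȳ − 83| ≥ 2.05) ≤ Var(Ȳ)/(2.05)² = 81/(280·2.05²) = 0.0688.

0.069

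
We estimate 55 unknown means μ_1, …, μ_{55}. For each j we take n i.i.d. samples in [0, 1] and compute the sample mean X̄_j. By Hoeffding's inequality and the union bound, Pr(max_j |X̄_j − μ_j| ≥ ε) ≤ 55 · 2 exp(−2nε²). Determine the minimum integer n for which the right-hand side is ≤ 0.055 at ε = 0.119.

Need 2·55·exp(−2nε²) ≤ 0.055, i.e. exp(−2nε²) ≤ 0.055/110.
So 2nε² ≥ ln(110/0.055) = 7.600902.
Hence n ≥ 7.600902/(2·0.119²) = 268.374.
The smallest integer n is 269.

269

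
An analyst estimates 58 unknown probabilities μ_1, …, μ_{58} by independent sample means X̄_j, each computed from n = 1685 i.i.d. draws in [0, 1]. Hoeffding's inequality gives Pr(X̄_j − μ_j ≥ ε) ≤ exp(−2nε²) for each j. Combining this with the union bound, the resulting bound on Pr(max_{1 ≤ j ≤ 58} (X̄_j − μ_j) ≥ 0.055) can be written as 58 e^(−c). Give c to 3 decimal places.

Union bound over the 58 events: Pr(max_{1 ≤ j ≤ 58} (X̄_j − μ_j) ≥ 0.055) ≤ 58·exp(−2nε²) = 58 exp(−2·1685·0.055²).
So c = 2·1685·0.055² = 10.1943.

10.194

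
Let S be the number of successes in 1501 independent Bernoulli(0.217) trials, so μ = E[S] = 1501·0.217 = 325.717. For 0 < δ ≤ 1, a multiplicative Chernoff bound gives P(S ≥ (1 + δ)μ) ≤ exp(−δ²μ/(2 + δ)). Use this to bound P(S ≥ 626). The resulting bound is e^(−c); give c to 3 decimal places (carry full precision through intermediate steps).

94.744

Write 626 = (1 + δ)μ, so δ = 626/325.717 − 1 = 0.9219138…
Then the exponent is δ²μ/(2 + δ) = (626 − μ)² / (μ·(2 + δ)) = 94.744425.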